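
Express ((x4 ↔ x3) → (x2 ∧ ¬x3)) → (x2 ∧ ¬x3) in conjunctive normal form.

(¬x4 ∨ x3 ∨ x2) ∧ (¬x3 ∨ x4)

((x4 ↔ x3) → (x2 ∧ ¬x3)) → (x2 ∧ ¬x3)
≡ ¬((x4 ↔ x3) → (x2 ∧ ¬x3)) ∨ (x2 ∧ ¬x3)   (eliminate →)
≡ ¬(¬(x4 ↔ x3) ∨ (x2 ∧ ¬x3)) ∨ (x2 ∧ ¬x3)   (eliminate →)
≡ ¬(¬((x4 → x3) ∧ (x3 → x4)) ∨ (x2 ∧ ¬x3)) ∨ (x2 ∧ ¬x3)   (eliminate ↔)
≡ ¬(¬((¬x4 ∨ x3) ∧ (x3 → x4)) ∨ (x2 ∧ ¬x3)) ∨ (x2 ∧ ¬x3)   (eliminate →)
≡ ¬(¬((¬x4 ∨ x3) ∧ (¬x3 ∨ x4)) ∨ (x2 ∧ ¬x3)) ∨ (x2 ∧ ¬x3)   (eliminate →)
≡ (¬¬((¬x4 ∨ x3) ∧ (¬x3 ∨ x4)) ∧ ¬(x2 ∧ ¬x3)) ∨ (x2 ∧ ¬x3)   (De Morgan)
≡ ((¬x4 ∨ x3) ∧ (¬x3 ∨ x4) ∧ ¬(x2 ∧ ¬x3)) ∨ (x2 ∧ ¬x3)   (double negation)
≡ ((¬x4 ∨ x3) ∧ (¬x3 ∨ x4) ∧ (¬x2 ∨ ¬¬x3)) ∨ (x2 ∧ ¬x3)   (De Morgan)
≡ ((¬x4 ∨ x3) ∧ (¬x3 ∨ x4) ∧ (¬x2 ∨ x3)) ∨ (x2 ∧ ¬x3)   (double negation)
≡ (¬x4 ∨ x3 ∨ x2) ∧ (¬x4 ∨ x3 ∨ ¬x3) ∧ (¬x3 ∨ x4 ∨ x2) ∧ (¬x3 ∨ x4 ∨ ¬x3) ∧ (¬x2 ∨ x3 ∨ x2) ∧ (¬x2 ∨ x3 ∨ ¬x3)   (distribute ∨ over ∧)
≡ (¬x4 ∨ x3 ∨ x2) ∧ (¬x3 ∨ x4)   (simplify)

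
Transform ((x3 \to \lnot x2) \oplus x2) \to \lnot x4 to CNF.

((x3 \to \lnot x2) \oplus x2) \to \lnot x4
⇔ \lnot ((x3 \to \lnot x2) \oplus x2) \lor \lnot x4   — eliminate \to
⇔ \lnot (((x3 \to \lnot x2) \lor x2) \land \lnot ((x3 \to \lnot x2) \land x2)) \lor \lnot x4   — expand \oplus
⇔ \lnot ((\lnot x3 \lor \lnot x2 \lor x2) \land \lnot ((x3 \to \lnot x2) \land x2)) \lor \lnot x4   — eliminate \to
⇔ \lnot ((\lnot x3 \lor \lnot x2 \lor x2) \land \lnot ((\lnot x3 \lor \lnot x2) \land x2)) \lor \lnot x4   — eliminate \to
⇔ \lnot (\lnot x3 \lor \lnot x2 \lor x2) \lor \lnot \lnot ((\lnot x3 \lor \lnot x2) \land x2) \lor \lnot x4   — De Morgan
⇔ (\lnot \lnot x3 \land \lnot \lnot x2 \land \lnot x2) \lor \lnot \lnot ((\lnot x3 \lor \lnot x2) \land x2) \lor \lnot x4   — De Morgan
⇔ (x3 \land \lnot \lnot x2 \land \lnot x2) \lor \lnot \lnot ((\lnot x3 \lor \lnot x2) \land x2) \lor \lnot x4   — double negation
⇔ (x3 \land x2 \land \lnot x2) \lor \lnot \lnot ((\lnot x3 \lor \lnot x2) \land x2) \lor \lnot x4   — double negation
⇔ (x3 \land x2 \land \lnot x2) \lor ((\lnot x3 \lor \lnot x2) \land x2) \lor \lnot x4   — double negation
⇔ (x3 \lor \lnot x3 \lor \lnot x2 \lor \lnot x4) \land (x3 \lor x2 \lor \lnot x4) \land (x2 \lor \lnot x3 \lor \lnot x2 \lor \lnot x4) \land (x2 \lor x2 \lor \lnot x4) \land (\lnot x2 \lor \lnot x3 \lor \lnot x2 \lor \lnot x4) \land (\lnot x2 \lor x2 \lor \lnot x4)   — distribute \lor over \land
⇔ (x2 \lor \lnot x4) \land (\lnot x2 \lor \lnot x3 \lor \lnot x4)   — simplify

(x2 \lor \lnot x4) \land (\lnot x2 \lor \lnot x3 \lor \lnot x4)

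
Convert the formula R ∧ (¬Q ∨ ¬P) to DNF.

(R ∧ ¬Q) ∨ (R ∧ ¬P)

R ∧ (¬Q ∨ ¬P)
= (R ∧ ¬Q) ∨ (R ∧ ¬P)   — distribute ∧ over ∨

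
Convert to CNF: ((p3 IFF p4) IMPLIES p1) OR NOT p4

((p3 IFF p4) IMPLIES p1) OR NOT p4
= NOT (p3 IFF p4) OR p1 OR NOT p4   [eliminate IMPLIES]
= NOT ((p3 IMPLIES p4) AND (p4 IMPLIES p3)) OR p1 OR NOT p4   [eliminate IFF]
= NOT ((NOT p3 OR p4) AND (p4 IMPLIES p3)) OR p1 OR NOT p4   [eliminate IMPLIES]
= NOT ((NOT p3 OR p4) AND (NOT p4 OR p3)) OR p1 OR NOT p4   [eliminate IMPLIES]
= NOT (NOT p3 OR p4) OR NOT (NOT p4 OR p3) OR p1 OR NOT p4   [De Morgan]
= (NOT NOT p3 AND NOT p4) OR NOT (NOT p4 OR p3) OR p1 OR NOT p4   [De Morgan]
= (p3 AND NOT p4) OR NOT (NOT p4 OR p3) OR p1 OR NOT p4   [double negation]
= (p3 AND NOT p4) OR (NOT NOT p4 AND NOT p3) OR p1 OR NOT p4   [De Morgan]
= (p3 AND NOT p4) OR (p4 AND NOT p3) OR p1 OR NOT p4   [double negation]
= (p3 OR p4 OR p1 OR NOT p4) AND (p3 OR NOT p3 OR p1 OR NOT p4) AND (NOT p4 OR p4 OR p1 OR NOT p4) AND (NOT p4 OR NOT p3 OR p1 OR NOT p4)   [distribute OR over AND]
= NOT p4 OR NOT p3 OR p1   [simplify]

NOT p4 OR NOT p3 OR p1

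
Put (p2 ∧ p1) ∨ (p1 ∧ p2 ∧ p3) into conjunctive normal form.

p2 ∧ p1

(p2 ∧ p1) ∨ (p1 ∧ p2 ∧ p3)
≡ (p2 ∨ p1) ∧ (p2 ∨ p2) ∧ (p2 ∨ p3) ∧ (p1 ∨ p1) ∧ (p1 ∨ p2) ∧ (p1 ∨ p3)
≡ p2 ∧ p1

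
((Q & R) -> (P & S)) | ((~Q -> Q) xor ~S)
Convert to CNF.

((Q & R) -> (P & S)) | ((~Q -> Q) xor ~S)
⇔ ~(Q & R) | (P & S) | ((~Q -> Q) xor ~S)   [eliminate ->]
⇔ ~(Q & R) | (P & S) | (((~Q -> Q) | ~S) & ~((~Q -> Q) & ~S))   [expand xor]
⇔ ~(Q & R) | (P & S) | ((~~Q | Q | ~S) & ~((~Q -> Q) & ~S))   [eliminate ->]
⇔ ~(Q & R) | (P & S) | ((~~Q | Q | ~S) & ~((~~Q | Q) & ~S))   [eliminate ->]
⇔ ~Q | ~R | (P & S) | ((~~Q | Q | ~S) & ~((~~Q | Q) & ~S))   [De Morgan]
⇔ ~Q | ~R | (P & S) | ((Q | Q | ~S) & ~((~~Q | Q) & ~S))   [double negation]
⇔ ~Q | ~R | (P & S) | ((Q | Q | ~S) & (~(~~Q | Q) | ~~S))   [De Morgan]
⇔ ~Q | ~R | (P & S) | ((Q | Q | ~S) & ((~~~Q & ~Q) | ~~S))   [De Morgan]
⇔ ~Q | ~R | (P & S) | ((Q | Q | ~S) & ((~Q & ~Q) | ~~S))   [double negation]
⇔ ~Q | ~R | (P & S) | ((Q | Q | ~S) & ((~Q & ~Q) | S))   [double negation]
⇔ (~Q | ~R | P | Q | Q | ~S) & (~Q | ~R | P | ~Q | S) & (~Q | ~R | P | ~Q | S) & (~Q | ~R | S | Q | Q | ~S) & (~Q | ~R | S | ~Q | S) & (~Q | ~R | S | ~Q | S)   [distribute | over &]
⇔ ~Q | ~R | S   [simplify]

~Q | ~R | S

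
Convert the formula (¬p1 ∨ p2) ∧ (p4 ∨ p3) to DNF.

(¬p1 ∨ p2) ∧ (p4 ∨ p3)
≡ (¬p1 ∧ p4) ∨ (¬p1 ∧ p3) ∨ (p2 ∧ p4) ∨ (p2 ∧ p3)

(¬p1 ∧ p4) ∨ (¬p1 ∧ p3) ∨ (p2 ∧ p4) ∨ (p2 ∧ p3)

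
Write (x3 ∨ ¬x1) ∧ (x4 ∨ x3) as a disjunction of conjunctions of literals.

(x3 ∨ ¬x1) ∧ (x4 ∨ x3)
≡ x3 ∧ x4 ∨ x3 ∧ x3 ∨ ¬x1 ∧ x4 ∨ ¬x1 ∧ x3   [distribute ∧ over ∨]
≡ x3 ∨ ¬x1 ∧ x4   [simplify]

x3 ∨ ¬x1 ∧ x4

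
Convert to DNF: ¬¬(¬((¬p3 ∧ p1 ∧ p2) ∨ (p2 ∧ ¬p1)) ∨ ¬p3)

(p3 ∧ p1) ∨ ¬p2 ∨ ¬p3

¬¬(¬((¬p3 ∧ p1 ∧ p2) ∨ (p2 ∧ ¬p1)) ∨ ¬p3)
= ¬((¬p3 ∧ p1 ∧ p2) ∨ (p2 ∧ ¬p1)) ∨ ¬p3   [double negation]
= (¬(¬p3 ∧ p1 ∧ p2) ∧ ¬(p2 ∧ ¬p1)) ∨ ¬p3   [De Morgan]
= ((¬¬p3 ∨ ¬p1 ∨ ¬p2) ∧ ¬(p2 ∧ ¬p1)) ∨ ¬p3   [De Morgan]
= ((p3 ∨ ¬p1 ∨ ¬p2) ∧ ¬(p2 ∧ ¬p1)) ∨ ¬p3   [double negation]
= ((p3 ∨ ¬p1 ∨ ¬p2) ∧ (¬p2 ∨ ¬¬p1)) ∨ ¬p3   [De Morgan]
= ((p3 ∨ ¬p1 ∨ ¬p2) ∧ (¬p2 ∨ p1)) ∨ ¬p3   [double negation]
= (p3 ∧ ¬p2) ∨ (p3 ∧ p1) ∨ (¬p1 ∧ ¬p2) ∨ (¬p1 ∧ p1) ∨ (¬p2 ∧ ¬p2) ∨ (¬p2 ∧ p1) ∨ ¬p3   [distribute ∧ over ∨]
= (p3 ∧ p1) ∨ ¬p2 ∨ ¬p3   [simplify]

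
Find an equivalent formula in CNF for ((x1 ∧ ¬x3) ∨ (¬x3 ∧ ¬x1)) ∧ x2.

¬x3 ∧ x2

((x1 ∧ ¬x3) ∨ (¬x3 ∧ ¬x1)) ∧ x2
≡ (x1 ∨ ¬x3) ∧ (x1 ∨ ¬x1) ∧ (¬x3 ∨ ¬x3) ∧ (¬x3 ∨ ¬x1) ∧ x2   [distribute ∨ over ∧]
≡ ¬x3 ∧ x2   [simplify]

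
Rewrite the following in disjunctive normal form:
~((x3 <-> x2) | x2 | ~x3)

x3 & ~x2

~((x3 <-> x2) | x2 | ~x3)
⇔ ~(((x3 -> x2) & (x2 -> x3)) | x2 | ~x3)   (eliminate <->)
⇔ ~(((~x3 | x2) & (x2 -> x3)) | x2 | ~x3)   (eliminate ->)
⇔ ~(((~x3 | x2) & (~x2 | x3)) | x2 | ~x3)   (eliminate ->)
⇔ ~((~x3 | x2) & (~x2 | x3)) & ~x2 & ~~x3   (De Morgan)
⇔ (~(~x3 | x2) | ~(~x2 | x3)) & ~x2 & ~~x3   (De Morgan)
⇔ ((~~x3 & ~x2) | ~(~x2 | x3)) & ~x2 & ~~x3   (De Morgan)
⇔ ((x3 & ~x2) | ~(~x2 | x3)) & ~x2 & ~~x3   (double negation)
⇔ ((x3 & ~x2) | (~~x2 & ~x3)) & ~x2 & ~~x3   (De Morgan)
⇔ ((x3 & ~x2) | (x2 & ~x3)) & ~x2 & ~~x3   (double negation)
⇔ ((x3 & ~x2) | (x2 & ~x3)) & ~x2 & x3   (double negation)
⇔ (x3 & ~x2 & ~x2 & x3) | (x2 & ~x3 & ~x2 & x3)   (distribute & over |)
⇔ x3 & ~x2   (simplify)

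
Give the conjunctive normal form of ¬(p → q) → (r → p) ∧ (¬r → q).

¬p ∨ q ∨ r

¬(p → q) → (r → p) ∧ (¬r → q)
≡ ¬¬(p → q) ∨ (r → p) ∧ (¬r → q)   (eliminate →)
≡ ¬¬(¬p ∨ q) ∨ (r → p) ∧ (¬r → q)   (eliminate →)
≡ ¬¬(¬p ∨ q) ∨ (¬r ∨ p) ∧ (¬r → q)   (eliminate →)
≡ ¬¬(¬p ∨ q) ∨ (¬r ∨ p) ∧ (¬¬r ∨ q)   (eliminate →)
≡ ¬p ∨ q ∨ (¬r ∨ p) ∧ (¬¬r ∨ q)   (double negation)
≡ ¬p ∨ q ∨ (¬r ∨ p) ∧ (r ∨ q)   (double negation)
≡ (¬p ∨ q ∨ ¬r ∨ p) ∧ (¬p ∨ q ∨ r ∨ q)   (distribute ∨ over ∧)
≡ ¬p ∨ q ∨ r   (simplify)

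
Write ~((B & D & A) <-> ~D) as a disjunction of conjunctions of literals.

(B & D & A) | ~D

~((B & D & A) <-> ~D)
≡ ~(((B & D & A) -> ~D) & (~D -> (B & D & A)))   [eliminate <->]
≡ ~((~(B & D & A) | ~D) & (~D -> (B & D & A)))   [eliminate ->]
≡ ~((~(B & D & A) | ~D) & (~~D | (B & D & A)))   [eliminate ->]
≡ ~(~(B & D & A) | ~D) | ~(~~D | (B & D & A))   [De Morgan]
≡ (~~(B & D & A) & ~~D) | ~(~~D | (B & D & A))   [De Morgan]
≡ (B & D & A & ~~D) | ~(~~D | (B & D & A))   [double negation]
≡ (B & D & A & D) | ~(~~D | (B & D & A))   [double negation]
≡ (B & D & A & D) | (~~~D & ~(B & D & A))   [De Morgan]
≡ (B & D & A & D) | (~D & ~(B & D & A))   [double negation]
≡ (B & D & A & D) | (~D & (~B | ~D | ~A))   [De Morgan]
≡ (B & D & A & D) | (~D & ~B) | (~D & ~D) | (~D & ~A)   [distribute & over |]
≡ (B & D & A) | ~D   [simplify]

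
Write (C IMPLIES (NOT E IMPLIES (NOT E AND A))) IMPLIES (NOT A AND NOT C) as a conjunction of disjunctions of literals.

(C IMPLIES (NOT E IMPLIES (NOT E AND A))) IMPLIES (NOT A AND NOT C)
⇔ NOT (C IMPLIES (NOT E IMPLIES (NOT E AND A))) OR (NOT A AND NOT C)
⇔ NOT (NOT C OR (NOT E IMPLIES (NOT E AND A))) OR (NOT A AND NOT C)
⇔ NOT (NOT C OR NOT NOT E OR (NOT E AND A)) OR (NOT A AND NOT C)
⇔ (NOT NOT C AND NOT NOT NOT E AND NOT (NOT E AND A)) OR (NOT A AND NOT C)
⇔ (C AND NOT NOT NOT E AND NOT (NOT E AND A)) OR (NOT A AND NOT C)
⇔ (C AND NOT E AND NOT (NOT E AND A)) OR (NOT A AND NOT C)
⇔ (C AND NOT E AND (NOT NOT E OR NOT A)) OR (NOT A AND NOT C)
⇔ (C AND NOT E AND (E OR NOT A)) OR (NOT A AND NOT C)
⇔ (C OR NOT A) AND (C OR NOT C) AND (NOT E OR NOT A) AND (NOT E OR NOT C) AND (E OR NOT A OR NOT A) AND (E OR NOT A OR NOT C)
⇔ (C OR NOT A) AND (NOT E OR NOT A) AND (NOT E OR NOT C) AND (E OR NOT A)

(C OR NOT A) AND (NOT E OR NOT A) AND (NOT E OR NOT C) AND (E OR NOT A)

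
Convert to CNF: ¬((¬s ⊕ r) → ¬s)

(¬s ∨ r) ∧ s

¬((¬s ⊕ r) → ¬s)
⇔ ¬(¬(¬s ⊕ r) ∨ ¬s)   [eliminate →]
⇔ ¬(¬((¬s ∨ r) ∧ ¬(¬s ∧ r)) ∨ ¬s)   [expand ⊕]
⇔ ¬¬((¬s ∨ r) ∧ ¬(¬s ∧ r)) ∧ ¬¬s   [De Morgan]
⇔ (¬s ∨ r) ∧ ¬(¬s ∧ r) ∧ ¬¬s   [double negation]
⇔ (¬s ∨ r) ∧ (¬¬s ∨ ¬r) ∧ ¬¬s   [De Morgan]
⇔ (¬s ∨ r) ∧ (s ∨ ¬r) ∧ ¬¬s   [double negation]
⇔ (¬s ∨ r) ∧ (s ∨ ¬r) ∧ s   [double negation]
⇔ (¬s ∨ r) ∧ s   [simplify]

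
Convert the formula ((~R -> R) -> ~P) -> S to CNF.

((~R -> R) -> ~P) -> S
≡ ~((~R -> R) -> ~P) | S   — eliminate ->
≡ ~(~(~R -> R) | ~P) | S   — eliminate ->
≡ ~(~(~~R | R) | ~P) | S   — eliminate ->
≡ (~~(~~R | R) & ~~P) | S   — De Morgan
≡ ((~~R | R) & ~~P) | S   — double negation
≡ ((R | R) & ~~P) | S   — double negation
≡ ((R | R) & P) | S   — double negation
≡ (R | R | S) & (P | S)   — distribute | over &
≡ (R | S) & (P | S)   — simplify

(R | S) & (P | S)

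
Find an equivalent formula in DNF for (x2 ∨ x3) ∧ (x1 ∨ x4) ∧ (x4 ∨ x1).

(x2 ∨ x3) ∧ (x1 ∨ x4) ∧ (x4 ∨ x1)
= (x2 ∧ x1 ∧ x4) ∨ (x2 ∧ x1 ∧ x1) ∨ (x2 ∧ x4 ∧ x4) ∨ (x2 ∧ x4 ∧ x1) ∨ (x3 ∧ x1 ∧ x4) ∨ (x3 ∧ x1 ∧ x1) ∨ (x3 ∧ x4 ∧ x4) ∨ (x3 ∧ x4 ∧ x1)   [distribute ∧ over ∨]
= (x2 ∧ x1) ∨ (x2 ∧ x4) ∨ (x3 ∧ x1) ∨ (x3 ∧ x4)   [simplify]

(x2 ∧ x1) ∨ (x2 ∧ x4) ∨ (x3 ∧ x1) ∨ (x3 ∧ x4)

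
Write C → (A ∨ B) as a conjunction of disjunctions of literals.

¬C ∨ A ∨ B

C → (A ∨ B)
⇔ ¬C ∨ A ∨ B   [eliminate →]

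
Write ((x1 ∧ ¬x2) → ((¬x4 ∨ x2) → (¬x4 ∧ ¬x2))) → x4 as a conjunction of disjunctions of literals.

((x1 ∧ ¬x2) → ((¬x4 ∨ x2) → (¬x4 ∧ ¬x2))) → x4
≡ ¬((x1 ∧ ¬x2) → ((¬x4 ∨ x2) → (¬x4 ∧ ¬x2))) ∨ x4   [eliminate →]
≡ ¬(¬(x1 ∧ ¬x2) ∨ ((¬x4 ∨ x2) → (¬x4 ∧ ¬x2))) ∨ x4   [eliminate →]
≡ ¬(¬(x1 ∧ ¬x2) ∨ ¬(¬x4 ∨ x2) ∨ (¬x4 ∧ ¬x2)) ∨ x4   [eliminate →]
≡ (¬¬(x1 ∧ ¬x2) ∧ ¬¬(¬x4 ∨ x2) ∧ ¬(¬x4 ∧ ¬x2)) ∨ x4   [De Morgan]
≡ (x1 ∧ ¬x2 ∧ ¬¬(¬x4 ∨ x2) ∧ ¬(¬x4 ∧ ¬x2)) ∨ x4   [double negation]
≡ (x1 ∧ ¬x2 ∧ (¬x4 ∨ x2) ∧ ¬(¬x4 ∧ ¬x2)) ∨ x4   [double negation]
≡ (x1 ∧ ¬x2 ∧ (¬x4 ∨ x2) ∧ (¬¬x4 ∨ ¬¬x2)) ∨ x4   [De Morgan]
≡ (x1 ∧ ¬x2 ∧ (¬x4 ∨ x2) ∧ (x4 ∨ ¬¬x2)) ∨ x4   [double negation]
≡ (x1 ∧ ¬x2 ∧ (¬x4 ∨ x2) ∧ (x4 ∨ x2)) ∨ x4   [double negation]
≡ (x1 ∨ x4) ∧ (¬x2 ∨ x4) ∧ (¬x4 ∨ x2 ∨ x4) ∧ (x4 ∨ x2 ∨ x4)   [distribute ∨ over ∧]
≡ (x1 ∨ x4) ∧ (¬x2 ∨ x4) ∧ (x4 ∨ x2)   [simplify]

(x1 ∨ x4) ∧ (¬x2 ∨ x4) ∧ (x4 ∨ x2)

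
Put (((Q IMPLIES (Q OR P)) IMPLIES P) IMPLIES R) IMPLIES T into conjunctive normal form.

(((Q IMPLIES (Q OR P)) IMPLIES P) IMPLIES R) IMPLIES T
= NOT (((Q IMPLIES (Q OR P)) IMPLIES P) IMPLIES R) OR T   [eliminate IMPLIES]
= NOT (NOT ((Q IMPLIES (Q OR P)) IMPLIES P) OR R) OR T   [eliminate IMPLIES]
= NOT (NOT (NOT (Q IMPLIES (Q OR P)) OR P) OR R) OR T   [eliminate IMPLIES]
= NOT (NOT (NOT (NOT Q OR Q OR P) OR P) OR R) OR T   [eliminate IMPLIES]
= (NOT NOT (NOT (NOT Q OR Q OR P) OR P) AND NOT R) OR T   [De Morgan]
= ((NOT (NOT Q OR Q OR P) OR P) AND NOT R) OR T   [double negation]
= (((NOT NOT Q AND NOT Q AND NOT P) OR P) AND NOT R) OR T   [De Morgan]
= (((Q AND NOT Q AND NOT P) OR P) AND NOT R) OR T   [double negation]
= (Q OR P OR T) AND (NOT Q OR P OR T) AND (NOT P OR P OR T) AND (NOT R OR T)   [distribute OR over AND]
= (Q OR P OR T) AND (NOT Q OR P OR T) AND (NOT R OR T)   [simplify]

(Q OR P OR T) AND (NOT Q OR P OR T) AND (NOT R OR T)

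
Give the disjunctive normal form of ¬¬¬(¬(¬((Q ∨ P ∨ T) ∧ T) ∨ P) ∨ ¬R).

(¬T ∧ R) ∨ (P ∧ R)

¬¬¬(¬(¬((Q ∨ P ∨ T) ∧ T) ∨ P) ∨ ¬R)
≡ ¬(¬(¬((Q ∨ P ∨ T) ∧ T) ∨ P) ∨ ¬R)   (double negation)
≡ ¬¬(¬((Q ∨ P ∨ T) ∧ T) ∨ P) ∧ ¬¬R   (De Morgan)
≡ (¬((Q ∨ P ∨ T) ∧ T) ∨ P) ∧ ¬¬R   (double negation)
≡ (¬(Q ∨ P ∨ T) ∨ ¬T ∨ P) ∧ ¬¬R   (De Morgan)
≡ ((¬Q ∧ ¬P ∧ ¬T) ∨ ¬T ∨ P) ∧ ¬¬R   (De Morgan)
≡ ((¬Q ∧ ¬P ∧ ¬T) ∨ ¬T ∨ P) ∧ R   (double negation)
≡ (¬Q ∧ ¬P ∧ ¬T ∧ R) ∨ (¬T ∧ R) ∨ (P ∧ R)   (distribute ∧ over ∨)
≡ (¬T ∧ R) ∨ (P ∧ R)   (simplify)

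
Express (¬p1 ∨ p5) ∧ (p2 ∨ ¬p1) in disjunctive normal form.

¬p1 ∨ (p5 ∧ p2)

(¬p1 ∨ p5) ∧ (p2 ∨ ¬p1)
⇔ (¬p1 ∧ p2) ∨ (¬p1 ∧ ¬p1) ∨ (p5 ∧ p2) ∨ (p5 ∧ ¬p1)   (distribute ∧ over ∨)
⇔ ¬p1 ∨ (p5 ∧ p2)   (simplify)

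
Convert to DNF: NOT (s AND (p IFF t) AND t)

NOT s OR (t AND NOT p) OR NOT t

NOT (s AND (p IFF t) AND t)
⇔ NOT (s AND (p IMPLIES t) AND (t IMPLIES p) AND t)   [eliminate IFF]
⇔ NOT (s AND (NOT p OR t) AND (t IMPLIES p) AND t)   [eliminate IMPLIES]
⇔ NOT (s AND (NOT p OR t) AND (NOT t OR p) AND t)   [eliminate IMPLIES]
⇔ NOT s OR NOT (NOT p OR t) OR NOT (NOT t OR p) OR NOT t   [De Morgan]
⇔ NOT s OR (NOT NOT p AND NOT t) OR NOT (NOT t OR p) OR NOT t   [De Morgan]
⇔ NOT s OR (p AND NOT t) OR NOT (NOT t OR p) OR NOT t   [double negation]
⇔ NOT s OR (p AND NOT t) OR (NOT NOT t AND NOT p) OR NOT t   [De Morgan]
⇔ NOT s OR (p AND NOT t) OR (t AND NOT p) OR NOT t   [double negation]
⇔ NOT s OR (t AND NOT p) OR NOT t   [simplify]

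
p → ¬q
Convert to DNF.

p → ¬q
≡ ¬p ∨ ¬q

¬p ∨ ¬q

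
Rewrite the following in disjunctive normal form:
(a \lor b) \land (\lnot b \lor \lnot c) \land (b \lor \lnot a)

(a \lor b) \land (\lnot b \lor \lnot c) \land (b \lor \lnot a)
≡ (a \land \lnot b \land b) \lor (a \land \lnot b \land \lnot a) \lor (a \land \lnot c \land b) \lor (a \land \lnot c \land \lnot a) \lor (b \land \lnot b \land b) \lor (b \land \lnot b \land \lnot a) \lor (b \land \lnot c \land b) \lor (b \land \lnot c \land \lnot a)   — distribute \land over \lor
≡ b \land \lnot c   — simplify

b \land \lnot c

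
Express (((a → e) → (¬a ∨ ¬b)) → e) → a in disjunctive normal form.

(¬a ∧ ¬e) ∨ (¬b ∧ ¬e) ∨ a

(((a → e) → (¬a ∨ ¬b)) → e) → a
⇔ ¬(((a → e) → (¬a ∨ ¬b)) → e) ∨ a   [eliminate →]
⇔ ¬(¬((a → e) → (¬a ∨ ¬b)) ∨ e) ∨ a   [eliminate →]
⇔ ¬(¬(¬(a → e) ∨ ¬a ∨ ¬b) ∨ e) ∨ a   [eliminate →]
⇔ ¬(¬(¬(¬a ∨ e) ∨ ¬a ∨ ¬b) ∨ e) ∨ a   [eliminate →]
⇔ (¬¬(¬(¬a ∨ e) ∨ ¬a ∨ ¬b) ∧ ¬e) ∨ a   [De Morgan]
⇔ ((¬(¬a ∨ e) ∨ ¬a ∨ ¬b) ∧ ¬e) ∨ a   [double negation]
⇔ (((¬¬a ∧ ¬e) ∨ ¬a ∨ ¬b) ∧ ¬e) ∨ a   [De Morgan]
⇔ (((a ∧ ¬e) ∨ ¬a ∨ ¬b) ∧ ¬e) ∨ a   [double negation]
⇔ (a ∧ ¬e ∧ ¬e) ∨ (¬a ∧ ¬e) ∨ (¬b ∧ ¬e) ∨ a   [distribute ∧ over ∨]
⇔ (¬a ∧ ¬e) ∨ (¬b ∧ ¬e) ∨ a   [simplify]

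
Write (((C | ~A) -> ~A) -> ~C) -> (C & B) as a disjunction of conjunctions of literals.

(((C | ~A) -> ~A) -> ~C) -> (C & B)
≡ ~(((C | ~A) -> ~A) -> ~C) | (C & B)   (eliminate ->)
≡ ~(~((C | ~A) -> ~A) | ~C) | (C & B)   (eliminate ->)
≡ ~(~(~(C | ~A) | ~A) | ~C) | (C & B)   (eliminate ->)
≡ (~~(~(C | ~A) | ~A) & ~~C) | (C & B)   (De Morgan)
≡ ((~(C | ~A) | ~A) & ~~C) | (C & B)   (double negation)
≡ (((~C & ~~A) | ~A) & ~~C) | (C & B)   (De Morgan)
≡ (((~C & A) | ~A) & ~~C) | (C & B)   (double negation)
≡ (((~C & A) | ~A) & C) | (C & B)   (double negation)
≡ (~C & A & C) | (~A & C) | (C & B)   (distribute & over |)
≡ (~A & C) | (C & B)   (simplify)

(~A & C) | (C & B)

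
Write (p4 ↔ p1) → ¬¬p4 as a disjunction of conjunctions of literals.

(p1 ∧ ¬p4) ∨ p4

(p4 ↔ p1) → ¬¬p4
⇔ ¬(p4 ↔ p1) ∨ ¬¬p4   [eliminate →]
⇔ ¬((p4 → p1) ∧ (p1 → p4)) ∨ ¬¬p4   [eliminate ↔]
⇔ ¬((¬p4 ∨ p1) ∧ (p1 → p4)) ∨ ¬¬p4   [eliminate →]
⇔ ¬((¬p4 ∨ p1) ∧ (¬p1 ∨ p4)) ∨ ¬¬p4   [eliminate →]
⇔ ¬(¬p4 ∨ p1) ∨ ¬(¬p1 ∨ p4) ∨ ¬¬p4   [De Morgan]
⇔ (¬¬p4 ∧ ¬p1) ∨ ¬(¬p1 ∨ p4) ∨ ¬¬p4   [De Morgan]
⇔ (p4 ∧ ¬p1) ∨ ¬(¬p1 ∨ p4) ∨ ¬¬p4   [double negation]
⇔ (p4 ∧ ¬p1) ∨ (¬¬p1 ∧ ¬p4) ∨ ¬¬p4   [De Morgan]
⇔ (p4 ∧ ¬p1) ∨ (p1 ∧ ¬p4) ∨ ¬¬p4   [double negation]
⇔ (p4 ∧ ¬p1) ∨ (p1 ∧ ¬p4) ∨ p4   [double negation]
⇔ (p1 ∧ ¬p4) ∨ p4   [simplify]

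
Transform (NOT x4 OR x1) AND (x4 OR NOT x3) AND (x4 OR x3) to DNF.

x1 AND x4

(NOT x4 OR x1) AND (x4 OR NOT x3) AND (x4 OR x3)
≡ (NOT x4 AND x4 AND x4) OR (NOT x4 AND x4 AND x3) OR (NOT x4 AND NOT x3 AND x4) OR (NOT x4 AND NOT x3 AND x3) OR (x1 AND x4 AND x4) OR (x1 AND x4 AND x3) OR (x1 AND NOT x3 AND x4) OR (x1 AND NOT x3 AND x3)   [distribute AND over OR]
≡ x1 AND x4   [simplify]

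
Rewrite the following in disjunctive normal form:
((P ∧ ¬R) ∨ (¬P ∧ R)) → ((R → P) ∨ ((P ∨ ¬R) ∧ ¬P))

¬R ∨ P

((P ∧ ¬R) ∨ (¬P ∧ R)) → ((R → P) ∨ ((P ∨ ¬R) ∧ ¬P))
⇔ ¬((P ∧ ¬R) ∨ (¬P ∧ R)) ∨ (R → P) ∨ ((P ∨ ¬R) ∧ ¬P)
⇔ ¬((P ∧ ¬R) ∨ (¬P ∧ R)) ∨ ¬R ∨ P ∨ ((P ∨ ¬R) ∧ ¬P)
⇔ (¬(P ∧ ¬R) ∧ ¬(¬P ∧ R)) ∨ ¬R ∨ P ∨ ((P ∨ ¬R) ∧ ¬P)
⇔ ((¬P ∨ ¬¬R) ∧ ¬(¬P ∧ R)) ∨ ¬R ∨ P ∨ ((P ∨ ¬R) ∧ ¬P)
⇔ ((¬P ∨ R) ∧ ¬(¬P ∧ R)) ∨ ¬R ∨ P ∨ ((P ∨ ¬R) ∧ ¬P)
⇔ ((¬P ∨ R) ∧ (¬¬P ∨ ¬R)) ∨ ¬R ∨ P ∨ ((P ∨ ¬R) ∧ ¬P)
⇔ ((¬P ∨ R) ∧ (P ∨ ¬R)) ∨ ¬R ∨ P ∨ ((P ∨ ¬R) ∧ ¬P)
⇔ (¬P ∧ P) ∨ (¬P ∧ ¬R) ∨ (R ∧ P) ∨ (R ∧ ¬R) ∨ ¬R ∨ P ∨ (P ∧ ¬P) ∨ (¬R ∧ ¬P)
⇔ ¬R ∨ P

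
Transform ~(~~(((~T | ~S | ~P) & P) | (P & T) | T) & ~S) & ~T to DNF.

(~P & ~T) | (S & ~T)

~(~~(((~T | ~S | ~P) & P) | (P & T) | T) & ~S) & ~T
⇔ (~~~(((~T | ~S | ~P) & P) | (P & T) | T) | ~~S) & ~T   (De Morgan)
⇔ (~(((~T | ~S | ~P) & P) | (P & T) | T) | ~~S) & ~T   (double negation)
⇔ ((~((~T | ~S | ~P) & P) & ~(P & T) & ~T) | ~~S) & ~T   (De Morgan)
⇔ (((~(~T | ~S | ~P) | ~P) & ~(P & T) & ~T) | ~~S) & ~T   (De Morgan)
⇔ ((((~~T & ~~S & ~~P) | ~P) & ~(P & T) & ~T) | ~~S) & ~T   (De Morgan)
⇔ ((((T & ~~S & ~~P) | ~P) & ~(P & T) & ~T) | ~~S) & ~T   (double negation)
⇔ ((((T & S & ~~P) | ~P) & ~(P & T) & ~T) | ~~S) & ~T   (double negation)
⇔ ((((T & S & P) | ~P) & ~(P & T) & ~T) | ~~S) & ~T   (double negation)
⇔ ((((T & S & P) | ~P) & (~P | ~T) & ~T) | ~~S) & ~T   (De Morgan)
⇔ ((((T & S & P) | ~P) & (~P | ~T) & ~T) | S) & ~T   (double negation)
⇔ (T & S & P & ~P & ~T & ~T) | (T & S & P & ~T & ~T & ~T) | (~P & ~P & ~T & ~T) | (~P & ~T & ~T & ~T) | (S & ~T)   (distribute & over |)
⇔ (~P & ~T) | (S & ~T)   (simplify)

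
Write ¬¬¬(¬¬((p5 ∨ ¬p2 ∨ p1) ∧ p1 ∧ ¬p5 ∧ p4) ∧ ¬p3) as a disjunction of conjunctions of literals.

¬p1 ∨ p5 ∨ ¬p4 ∨ p3

¬¬¬(¬¬((p5 ∨ ¬p2 ∨ p1) ∧ p1 ∧ ¬p5 ∧ p4) ∧ ¬p3)
⇔ ¬(¬¬((p5 ∨ ¬p2 ∨ p1) ∧ p1 ∧ ¬p5 ∧ p4) ∧ ¬p3)   [double negation]
⇔ ¬¬¬((p5 ∨ ¬p2 ∨ p1) ∧ p1 ∧ ¬p5 ∧ p4) ∨ ¬¬p3   [De Morgan]
⇔ ¬((p5 ∨ ¬p2 ∨ p1) ∧ p1 ∧ ¬p5 ∧ p4) ∨ ¬¬p3   [double negation]
⇔ ¬(p5 ∨ ¬p2 ∨ p1) ∨ ¬p1 ∨ ¬¬p5 ∨ ¬p4 ∨ ¬¬p3   [De Morgan]
⇔ (¬p5 ∧ ¬¬p2 ∧ ¬p1) ∨ ¬p1 ∨ ¬¬p5 ∨ ¬p4 ∨ ¬¬p3   [De Morgan]
⇔ (¬p5 ∧ p2 ∧ ¬p1) ∨ ¬p1 ∨ ¬¬p5 ∨ ¬p4 ∨ ¬¬p3   [double negation]
⇔ (¬p5 ∧ p2 ∧ ¬p1) ∨ ¬p1 ∨ p5 ∨ ¬p4 ∨ ¬¬p3   [double negation]
⇔ (¬p5 ∧ p2 ∧ ¬p1) ∨ ¬p1 ∨ p5 ∨ ¬p4 ∨ p3   [double negation]
⇔ ¬p1 ∨ p5 ∨ ¬p4 ∨ p3   [simplify]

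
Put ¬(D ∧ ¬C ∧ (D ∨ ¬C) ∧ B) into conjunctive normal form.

¬(D ∧ ¬C ∧ (D ∨ ¬C) ∧ B)
⇔ ¬D ∨ ¬¬C ∨ ¬(D ∨ ¬C) ∨ ¬B   — De Morgan
⇔ ¬D ∨ C ∨ ¬(D ∨ ¬C) ∨ ¬B   — double negation
⇔ ¬D ∨ C ∨ (¬D ∧ ¬¬C) ∨ ¬B   — De Morgan
⇔ ¬D ∨ C ∨ (¬D ∧ C) ∨ ¬B   — double negation
⇔ (¬D ∨ C ∨ ¬D ∨ ¬B) ∧ (¬D ∨ C ∨ C ∨ ¬B)   — distribute ∨ over ∧
⇔ ¬D ∨ C ∨ ¬B   — simplify

¬D ∨ C ∨ ¬B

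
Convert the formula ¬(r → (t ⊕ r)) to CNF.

r ∧ (¬r ∨ t)

¬(r → (t ⊕ r))
≡ ¬(¬r ∨ (t ⊕ r))   (eliminate →)
≡ ¬(¬r ∨ ((t ∨ r) ∧ ¬(t ∧ r)))   (expand ⊕)
≡ ¬¬r ∧ ¬((t ∨ r) ∧ ¬(t ∧ r))   (De Morgan)
≡ r ∧ ¬((t ∨ r) ∧ ¬(t ∧ r))   (double negation)
≡ r ∧ (¬(t ∨ r) ∨ ¬¬(t ∧ r))   (De Morgan)
≡ r ∧ ((¬t ∧ ¬r) ∨ ¬¬(t ∧ r))   (De Morgan)
≡ r ∧ ((¬t ∧ ¬r) ∨ (t ∧ r))   (double negation)
≡ r ∧ (¬t ∨ t) ∧ (¬t ∨ r) ∧ (¬r ∨ t) ∧ (¬r ∨ r)   (distribute ∨ over ∧)
≡ r ∧ (¬r ∨ t)   (simplify)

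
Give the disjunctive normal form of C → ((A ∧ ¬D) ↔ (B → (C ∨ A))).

¬C ∨ (A ∧ ¬D)

C → ((A ∧ ¬D) ↔ (B → (C ∨ A)))
≡ ¬C ∨ ((A ∧ ¬D) ↔ (B → (C ∨ A)))   (eliminate →)
≡ ¬C ∨ (((A ∧ ¬D) → (B → (C ∨ A))) ∧ ((B → (C ∨ A)) → (A ∧ ¬D)))   (eliminate ↔)
≡ ¬C ∨ ((¬(A ∧ ¬D) ∨ (B → (C ∨ A))) ∧ ((B → (C ∨ A)) → (A ∧ ¬D)))   (eliminate →)
≡ ¬C ∨ ((¬(A ∧ ¬D) ∨ ¬B ∨ C ∨ A) ∧ ((B → (C ∨ A)) → (A ∧ ¬D)))   (eliminate →)
≡ ¬C ∨ ((¬(A ∧ ¬D) ∨ ¬B ∨ C ∨ A) ∧ (¬(B → (C ∨ A)) ∨ (A ∧ ¬D)))   (eliminate →)
≡ ¬C ∨ ((¬(A ∧ ¬D) ∨ ¬B ∨ C ∨ A) ∧ (¬(¬B ∨ C ∨ A) ∨ (A ∧ ¬D)))   (eliminate →)
≡ ¬C ∨ ((¬A ∨ ¬¬D ∨ ¬B ∨ C ∨ A) ∧ (¬(¬B ∨ C ∨ A) ∨ (A ∧ ¬D)))   (De Morgan)
≡ ¬C ∨ ((¬A ∨ D ∨ ¬B ∨ C ∨ A) ∧ (¬(¬B ∨ C ∨ A) ∨ (A ∧ ¬D)))   (double negation)
≡ ¬C ∨ ((¬A ∨ D ∨ ¬B ∨ C ∨ A) ∧ ((¬¬B ∧ ¬C ∧ ¬A) ∨ (A ∧ ¬D)))   (De Morgan)
≡ ¬C ∨ ((¬A ∨ D ∨ ¬B ∨ C ∨ A) ∧ ((B ∧ ¬C ∧ ¬A) ∨ (A ∧ ¬D)))   (double negation)
≡ ¬C ∨ (¬A ∧ B ∧ ¬C ∧ ¬A) ∨ (¬A ∧ A ∧ ¬D) ∨ (D ∧ B ∧ ¬C ∧ ¬A) ∨ (D ∧ A ∧ ¬D) ∨ (¬B ∧ B ∧ ¬C ∧ ¬A) ∨ (¬B ∧ A ∧ ¬D) ∨ (C ∧ B ∧ ¬C ∧ ¬A) ∨ (C ∧ A ∧ ¬D) ∨ (A ∧ B ∧ ¬C ∧ ¬A) ∨ (A ∧ A ∧ ¬D)   (distribute ∧ over ∨)
≡ ¬C ∨ (A ∧ ¬D)   (simplify)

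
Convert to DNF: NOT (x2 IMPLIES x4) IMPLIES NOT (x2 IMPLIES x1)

NOT (x2 IMPLIES x4) IMPLIES NOT (x2 IMPLIES x1)
≡ NOT NOT (x2 IMPLIES x4) OR NOT (x2 IMPLIES x1)   (eliminate IMPLIES)
≡ NOT NOT (NOT x2 OR x4) OR NOT (x2 IMPLIES x1)   (eliminate IMPLIES)
≡ NOT NOT (NOT x2 OR x4) OR NOT (NOT x2 OR x1)   (eliminate IMPLIES)
≡ NOT x2 OR x4 OR NOT (NOT x2 OR x1)   (double negation)
≡ NOT x2 OR x4 OR (NOT NOT x2 AND NOT x1)   (De Morgan)
≡ NOT x2 OR x4 OR (x2 AND NOT x1)   (double negation)

NOT x2 OR x4 OR (x2 AND NOT x1)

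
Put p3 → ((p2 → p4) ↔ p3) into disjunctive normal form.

p3 → ((p2 → p4) ↔ p3)
= ¬p3 ∨ ((p2 → p4) ↔ p3)   (eliminate →)
= ¬p3 ∨ (((p2 → p4) → p3) ∧ (p3 → (p2 → p4)))   (eliminate ↔)
= ¬p3 ∨ ((¬(p2 → p4) ∨ p3) ∧ (p3 → (p2 → p4)))   (eliminate →)
= ¬p3 ∨ ((¬(¬p2 ∨ p4) ∨ p3) ∧ (p3 → (p2 → p4)))   (eliminate →)
= ¬p3 ∨ ((¬(¬p2 ∨ p4) ∨ p3) ∧ (¬p3 ∨ (p2 → p4)))   (eliminate →)
= ¬p3 ∨ ((¬(¬p2 ∨ p4) ∨ p3) ∧ (¬p3 ∨ ¬p2 ∨ p4))   (eliminate →)
= ¬p3 ∨ (((¬¬p2 ∧ ¬p4) ∨ p3) ∧ (¬p3 ∨ ¬p2 ∨ p4))   (De Morgan)
= ¬p3 ∨ (((p2 ∧ ¬p4) ∨ p3) ∧ (¬p3 ∨ ¬p2 ∨ p4))   (double negation)
= ¬p3 ∨ (p2 ∧ ¬p4 ∧ ¬p3) ∨ (p2 ∧ ¬p4 ∧ ¬p2) ∨ (p2 ∧ ¬p4 ∧ p4) ∨ (p3 ∧ ¬p3) ∨ (p3 ∧ ¬p2) ∨ (p3 ∧ p4)   (distribute ∧ over ∨)
= ¬p3 ∨ (p3 ∧ ¬p2) ∨ (p3 ∧ p4)   (simplify)

¬p3 ∨ (p3 ∧ ¬p2) ∨ (p3 ∧ p4)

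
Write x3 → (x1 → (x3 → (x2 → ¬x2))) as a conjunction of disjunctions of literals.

¬x3 ∨ ¬x1 ∨ ¬x2

x3 → (x1 → (x3 → (x2 → ¬x2)))
⇔ ¬x3 ∨ (x1 → (x3 → (x2 → ¬x2)))   [eliminate →]
⇔ ¬x3 ∨ ¬x1 ∨ (x3 → (x2 → ¬x2))   [eliminate →]
⇔ ¬x3 ∨ ¬x1 ∨ ¬x3 ∨ (x2 → ¬x2)   [eliminate →]
⇔ ¬x3 ∨ ¬x1 ∨ ¬x3 ∨ ¬x2 ∨ ¬x2   [eliminate →]
⇔ ¬x3 ∨ ¬x1 ∨ ¬x2   [simplify]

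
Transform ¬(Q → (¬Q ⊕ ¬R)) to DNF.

Q ∧ R

¬(Q → (¬Q ⊕ ¬R))
= ¬(¬Q ∨ (¬Q ⊕ ¬R))   [eliminate →]
= ¬(¬Q ∨ (¬Q ∧ ¬¬R) ∨ (¬¬Q ∧ ¬R))   [expand ⊕]
= ¬¬Q ∧ ¬(¬Q ∧ ¬¬R) ∧ ¬(¬¬Q ∧ ¬R)   [De Morgan]
= Q ∧ ¬(¬Q ∧ ¬¬R) ∧ ¬(¬¬Q ∧ ¬R)   [double negation]
= Q ∧ (¬¬Q ∨ ¬¬¬R) ∧ ¬(¬¬Q ∧ ¬R)   [De Morgan]
= Q ∧ (Q ∨ ¬¬¬R) ∧ ¬(¬¬Q ∧ ¬R)   [double negation]
= Q ∧ (Q ∨ ¬R) ∧ ¬(¬¬Q ∧ ¬R)   [double negation]
= Q ∧ (Q ∨ ¬R) ∧ (¬¬¬Q ∨ ¬¬R)   [De Morgan]
= Q ∧ (Q ∨ ¬R) ∧ (¬Q ∨ ¬¬R)   [double negation]
= Q ∧ (Q ∨ ¬R) ∧ (¬Q ∨ R)   [double negation]
= (Q ∧ Q ∧ ¬Q) ∨ (Q ∧ Q ∧ R) ∨ (Q ∧ ¬R ∧ ¬Q) ∨ (Q ∧ ¬R ∧ R)   [distribute ∧ over ∨]
= Q ∧ R   [simplify]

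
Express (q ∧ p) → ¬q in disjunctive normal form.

¬q ∨ ¬p

(q ∧ p) → ¬q
= ¬(q ∧ p) ∨ ¬q   [eliminate →]
= ¬q ∨ ¬p ∨ ¬q   [De Morgan]
= ¬q ∨ ¬p   [simplify]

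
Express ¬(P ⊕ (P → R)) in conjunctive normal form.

¬(P ⊕ (P → R))
≡ ¬((P ∨ (P → R)) ∧ ¬(P ∧ (P → R)))   — expand ⊕
≡ ¬((P ∨ ¬P ∨ R) ∧ ¬(P ∧ (P → R)))   — eliminate →
≡ ¬((P ∨ ¬P ∨ R) ∧ ¬(P ∧ (¬P ∨ R)))   — eliminate →
≡ ¬(P ∨ ¬P ∨ R) ∨ ¬¬(P ∧ (¬P ∨ R))   — De Morgan
≡ (¬P ∧ ¬¬P ∧ ¬R) ∨ ¬¬(P ∧ (¬P ∨ R))   — De Morgan
≡ (¬P ∧ P ∧ ¬R) ∨ ¬¬(P ∧ (¬P ∨ R))   — double negation
≡ (¬P ∧ P ∧ ¬R) ∨ (P ∧ (¬P ∨ R))   — double negation
≡ (¬P ∨ P) ∧ (¬P ∨ ¬P ∨ R) ∧ (P ∨ P) ∧ (P ∨ ¬P ∨ R) ∧ (¬R ∨ P) ∧ (¬R ∨ ¬P ∨ R)   — distribute ∨ over ∧
≡ (¬P ∨ R) ∧ P   — simplify

(¬P ∨ R) ∧ P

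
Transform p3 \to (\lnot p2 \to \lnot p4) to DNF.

p3 \to (\lnot p2 \to \lnot p4)
⇔ \lnot p3 \lor (\lnot p2 \to \lnot p4)   [eliminate \to]
⇔ \lnot p3 \lor \lnot \lnot p2 \lor \lnot p4   [eliminate \to]
⇔ \lnot p3 \lor p2 \lor \lnot p4   [double negation]

\lnot p3 \lor p2 \lor \lnot p4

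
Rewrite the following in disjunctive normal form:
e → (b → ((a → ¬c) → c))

e → (b → ((a → ¬c) → c))
≡ ¬e ∨ (b → ((a → ¬c) → c))   [eliminate →]
≡ ¬e ∨ ¬b ∨ ((a → ¬c) → c)   [eliminate →]
≡ ¬e ∨ ¬b ∨ ¬(a → ¬c) ∨ c   [eliminate →]
≡ ¬e ∨ ¬b ∨ ¬(¬a ∨ ¬c) ∨ c   [eliminate →]
≡ ¬e ∨ ¬b ∨ (¬¬a ∧ ¬¬c) ∨ c   [De Morgan]
≡ ¬e ∨ ¬b ∨ (a ∧ ¬¬c) ∨ c   [double negation]
≡ ¬e ∨ ¬b ∨ (a ∧ c) ∨ c   [double negation]
≡ ¬e ∨ ¬b ∨ c   [simplify]

¬e ∨ ¬b ∨ c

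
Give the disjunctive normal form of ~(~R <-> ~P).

(~R & P) | (~P & R)

~(~R <-> ~P)
≡ ~((~R -> ~P) & (~P -> ~R))   (eliminate <->)
≡ ~((~~R | ~P) & (~P -> ~R))   (eliminate ->)
≡ ~((~~R | ~P) & (~~P | ~R))   (eliminate ->)
≡ ~(~~R | ~P) | ~(~~P | ~R)   (De Morgan)
≡ (~~~R & ~~P) | ~(~~P | ~R)   (De Morgan)
≡ (~R & ~~P) | ~(~~P | ~R)   (double negation)
≡ (~R & P) | ~(~~P | ~R)   (double negation)
≡ (~R & P) | (~~~P & ~~R)   (De Morgan)
≡ (~R & P) | (~P & ~~R)   (double negation)
≡ (~R & P) | (~P & R)   (double negation)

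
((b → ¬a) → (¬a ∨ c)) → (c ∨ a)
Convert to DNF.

c ∨ a

((b → ¬a) → (¬a ∨ c)) → (c ∨ a)
≡ ¬((b → ¬a) → (¬a ∨ c)) ∨ c ∨ a   — eliminate →
≡ ¬(¬(b → ¬a) ∨ ¬a ∨ c) ∨ c ∨ a   — eliminate →
≡ ¬(¬(¬b ∨ ¬a) ∨ ¬a ∨ c) ∨ c ∨ a   — eliminate →
≡ (¬¬(¬b ∨ ¬a) ∧ ¬¬a ∧ ¬c) ∨ c ∨ a   — De Morgan
≡ ((¬b ∨ ¬a) ∧ ¬¬a ∧ ¬c) ∨ c ∨ a   — double negation
≡ ((¬b ∨ ¬a) ∧ a ∧ ¬c) ∨ c ∨ a   — double negation
≡ (¬b ∧ a ∧ ¬c) ∨ (¬a ∧ a ∧ ¬c) ∨ c ∨ a   — distribute ∧ over ∨
≡ c ∨ a   — simplify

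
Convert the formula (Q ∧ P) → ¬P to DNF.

¬Q ∨ ¬P

(Q ∧ P) → ¬P
= ¬(Q ∧ P) ∨ ¬P   (eliminate →)
= ¬Q ∨ ¬P ∨ ¬P   (De Morgan)
= ¬Q ∨ ¬P   (simplify)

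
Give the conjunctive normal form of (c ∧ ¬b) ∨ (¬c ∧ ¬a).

(c ∨ ¬a) ∧ (¬b ∨ ¬c) ∧ (¬b ∨ ¬a)

(c ∧ ¬b) ∨ (¬c ∧ ¬a)
⇔ (c ∨ ¬c) ∧ (c ∨ ¬a) ∧ (¬b ∨ ¬c) ∧ (¬b ∨ ¬a)
⇔ (c ∨ ¬a) ∧ (¬b ∨ ¬c) ∧ (¬b ∨ ¬a)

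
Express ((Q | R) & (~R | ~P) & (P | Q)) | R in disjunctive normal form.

((Q | R) & (~R | ~P) & (P | Q)) | R
= (Q & ~R & P) | (Q & ~R & Q) | (Q & ~P & P) | (Q & ~P & Q) | (R & ~R & P) | (R & ~R & Q) | (R & ~P & P) | (R & ~P & Q) | R   [distribute & over |]
= (Q & ~R) | (Q & ~P) | R   [simplify]

(Q & ~R) | (Q & ~P) | R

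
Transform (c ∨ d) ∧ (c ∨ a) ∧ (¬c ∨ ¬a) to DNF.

(c ∨ d) ∧ (c ∨ a) ∧ (¬c ∨ ¬a)
= (c ∧ c ∧ ¬c) ∨ (c ∧ c ∧ ¬a) ∨ (c ∧ a ∧ ¬c) ∨ (c ∧ a ∧ ¬a) ∨ (d ∧ c ∧ ¬c) ∨ (d ∧ c ∧ ¬a) ∨ (d ∧ a ∧ ¬c) ∨ (d ∧ a ∧ ¬a)   (distribute ∧ over ∨)
= (c ∧ ¬a) ∨ (d ∧ a ∧ ¬c)   (simplify)

(c ∧ ¬a) ∨ (d ∧ a ∧ ¬c)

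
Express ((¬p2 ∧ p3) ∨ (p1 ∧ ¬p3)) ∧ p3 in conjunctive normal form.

(¬p2 ∨ p1) ∧ (¬p2 ∨ ¬p3) ∧ p3

((¬p2 ∧ p3) ∨ (p1 ∧ ¬p3)) ∧ p3
⇔ (¬p2 ∨ p1) ∧ (¬p2 ∨ ¬p3) ∧ (p3 ∨ p1) ∧ (p3 ∨ ¬p3) ∧ p3   — distribute ∨ over ∧
⇔ (¬p2 ∨ p1) ∧ (¬p2 ∨ ¬p3) ∧ p3   — simplify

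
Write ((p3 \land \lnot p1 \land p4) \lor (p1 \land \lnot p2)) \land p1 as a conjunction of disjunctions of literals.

((p3 \land \lnot p1 \land p4) \lor (p1 \land \lnot p2)) \land p1
≡ (p3 \lor p1) \land (p3 \lor \lnot p2) \land (\lnot p1 \lor p1) \land (\lnot p1 \lor \lnot p2) \land (p4 \lor p1) \land (p4 \lor \lnot p2) \land p1   [distribute \lor over \land]
≡ (p3 \lor \lnot p2) \land (\lnot p1 \lor \lnot p2) \land (p4 \lor \lnot p2) \land p1   [simplify]

(p3 \lor \lnot p2) \land (\lnot p1 \lor \lnot p2) \land (p4 \lor \lnot p2) \land p1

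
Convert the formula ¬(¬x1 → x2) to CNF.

¬(¬x1 → x2)
⇔ ¬(¬¬x1 ∨ x2)   (eliminate →)
⇔ ¬¬¬x1 ∧ ¬x2   (De Morgan)
⇔ ¬x1 ∧ ¬x2   (double negation)

¬x1 ∧ ¬x2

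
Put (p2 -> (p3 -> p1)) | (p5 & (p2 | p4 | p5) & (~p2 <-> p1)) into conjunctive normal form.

~p2 | ~p3 | p1 | p5

(p2 -> (p3 -> p1)) | (p5 & (p2 | p4 | p5) & (~p2 <-> p1))
≡ ~p2 | (p3 -> p1) | (p5 & (p2 | p4 | p5) & (~p2 <-> p1))   [eliminate ->]
≡ ~p2 | ~p3 | p1 | (p5 & (p2 | p4 | p5) & (~p2 <-> p1))   [eliminate ->]
≡ ~p2 | ~p3 | p1 | (p5 & (p2 | p4 | p5) & (~p2 -> p1) & (p1 -> ~p2))   [eliminate <->]
≡ ~p2 | ~p3 | p1 | (p5 & (p2 | p4 | p5) & (~~p2 | p1) & (p1 -> ~p2))   [eliminate ->]
≡ ~p2 | ~p3 | p1 | (p5 & (p2 | p4 | p5) & (~~p2 | p1) & (~p1 | ~p2))   [eliminate ->]
≡ ~p2 | ~p3 | p1 | (p5 & (p2 | p4 | p5) & (p2 | p1) & (~p1 | ~p2))   [double negation]
≡ (~p2 | ~p3 | p1 | p5) & (~p2 | ~p3 | p1 | p2 | p4 | p5) & (~p2 | ~p3 | p1 | p2 | p1) & (~p2 | ~p3 | p1 | ~p1 | ~p2)   [distribute | over &]
≡ ~p2 | ~p3 | p1 | p5   [simplify]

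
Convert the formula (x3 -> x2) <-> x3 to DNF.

(x3 -> x2) <-> x3
≡ ((x3 -> x2) -> x3) & (x3 -> (x3 -> x2))   [eliminate <->]
≡ (~(x3 -> x2) | x3) & (x3 -> (x3 -> x2))   [eliminate ->]
≡ (~(~x3 | x2) | x3) & (x3 -> (x3 -> x2))   [eliminate ->]
≡ (~(~x3 | x2) | x3) & (~x3 | (x3 -> x2))   [eliminate ->]
≡ (~(~x3 | x2) | x3) & (~x3 | ~x3 | x2)   [eliminate ->]
≡ ((~~x3 & ~x2) | x3) & (~x3 | ~x3 | x2)   [De Morgan]
≡ ((x3 & ~x2) | x3) & (~x3 | ~x3 | x2)   [double negation]
≡ (x3 & ~x2 & ~x3) | (x3 & ~x2 & ~x3) | (x3 & ~x2 & x2) | (x3 & ~x3) | (x3 & ~x3) | (x3 & x2)   [distribute & over |]
≡ x3 & x2   [simplify]

x3 & x2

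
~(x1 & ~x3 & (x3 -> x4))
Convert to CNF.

~x1 | x3

~(x1 & ~x3 & (x3 -> x4))
= ~(x1 & ~x3 & (~x3 | x4))   (eliminate ->)
= ~x1 | ~~x3 | ~(~x3 | x4)   (De Morgan)
= ~x1 | x3 | ~(~x3 | x4)   (double negation)
= ~x1 | x3 | (~~x3 & ~x4)   (De Morgan)
= ~x1 | x3 | (x3 & ~x4)   (double negation)
= (~x1 | x3 | x3) & (~x1 | x3 | ~x4)   (distribute | over &)
= ~x1 | x3   (simplify)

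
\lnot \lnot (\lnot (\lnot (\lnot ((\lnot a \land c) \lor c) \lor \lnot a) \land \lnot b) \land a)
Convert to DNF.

\lnot \lnot (\lnot (\lnot (\lnot ((\lnot a \land c) \lor c) \lor \lnot a) \land \lnot b) \land a)
≡ \lnot (\lnot (\lnot ((\lnot a \land c) \lor c) \lor \lnot a) \land \lnot b) \land a   (double negation)
≡ (\lnot \lnot (\lnot ((\lnot a \land c) \lor c) \lor \lnot a) \lor \lnot \lnot b) \land a   (De Morgan)
≡ (\lnot ((\lnot a \land c) \lor c) \lor \lnot a \lor \lnot \lnot b) \land a   (double negation)
≡ ((\lnot (\lnot a \land c) \land \lnot c) \lor \lnot a \lor \lnot \lnot b) \land a   (De Morgan)
≡ (((\lnot \lnot a \lor \lnot c) \land \lnot c) \lor \lnot a \lor \lnot \lnot b) \land a   (De Morgan)
≡ (((a \lor \lnot c) \land \lnot c) \lor \lnot a \lor \lnot \lnot b) \land a   (double negation)
≡ (((a \lor \lnot c) \land \lnot c) \lor \lnot a \lor b) \land a   (double negation)
≡ (a \land \lnot c \land a) \lor (\lnot c \land \lnot c \land a) \lor (\lnot a \land a) \lor (b \land a)   (distribute \land over \lor)
≡ (a \land \lnot c) \lor (b \land a)   (simplify)

(a \land \lnot c) \lor (b \land a)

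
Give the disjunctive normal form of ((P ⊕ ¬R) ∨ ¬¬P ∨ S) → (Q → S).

(¬P ∧ R ∧ ¬S) ∨ ¬Q ∨ S

((P ⊕ ¬R) ∨ ¬¬P ∨ S) → (Q → S)
≡ ¬((P ⊕ ¬R) ∨ ¬¬P ∨ S) ∨ (Q → S)
≡ ¬((P ∧ ¬¬R) ∨ (¬P ∧ ¬R) ∨ ¬¬P ∨ S) ∨ (Q → S)
≡ ¬((P ∧ ¬¬R) ∨ (¬P ∧ ¬R) ∨ ¬¬P ∨ S) ∨ ¬Q ∨ S
≡ (¬(P ∧ ¬¬R) ∧ ¬(¬P ∧ ¬R) ∧ ¬¬¬P ∧ ¬S) ∨ ¬Q ∨ S
≡ ((¬P ∨ ¬¬¬R) ∧ ¬(¬P ∧ ¬R) ∧ ¬¬¬P ∧ ¬S) ∨ ¬Q ∨ S
≡ ((¬P ∨ ¬R) ∧ ¬(¬P ∧ ¬R) ∧ ¬¬¬P ∧ ¬S) ∨ ¬Q ∨ S
≡ ((¬P ∨ ¬R) ∧ (¬¬P ∨ ¬¬R) ∧ ¬¬¬P ∧ ¬S) ∨ ¬Q ∨ S
≡ ((¬P ∨ ¬R) ∧ (P ∨ ¬¬R) ∧ ¬¬¬P ∧ ¬S) ∨ ¬Q ∨ S
≡ ((¬P ∨ ¬R) ∧ (P ∨ R) ∧ ¬¬¬P ∧ ¬S) ∨ ¬Q ∨ S
≡ ((¬P ∨ ¬R) ∧ (P ∨ R) ∧ ¬P ∧ ¬S) ∨ ¬Q ∨ S
≡ (¬P ∧ P ∧ ¬P ∧ ¬S) ∨ (¬P ∧ R ∧ ¬P ∧ ¬S) ∨ (¬R ∧ P ∧ ¬P ∧ ¬S) ∨ (¬R ∧ R ∧ ¬P ∧ ¬S) ∨ ¬Q ∨ S
≡ (¬P ∧ R ∧ ¬S) ∨ ¬Q ∨ S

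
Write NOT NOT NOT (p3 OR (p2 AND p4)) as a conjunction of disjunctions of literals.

NOT p3 AND (NOT p2 OR NOT p4)

NOT NOT NOT (p3 OR (p2 AND p4))
≡ NOT (p3 OR (p2 AND p4))
≡ NOT p3 AND NOT (p2 AND p4)
≡ NOT p3 AND (NOT p2 OR NOT p4)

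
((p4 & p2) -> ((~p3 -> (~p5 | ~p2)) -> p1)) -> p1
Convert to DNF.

(p4 & p2 & p3 & ~p1) | (p4 & p2 & ~p5 & ~p1) | p1

((p4 & p2) -> ((~p3 -> (~p5 | ~p2)) -> p1)) -> p1
≡ ~((p4 & p2) -> ((~p3 -> (~p5 | ~p2)) -> p1)) | p1   [eliminate ->]
≡ ~(~(p4 & p2) | ((~p3 -> (~p5 | ~p2)) -> p1)) | p1   [eliminate ->]
≡ ~(~(p4 & p2) | ~(~p3 -> (~p5 | ~p2)) | p1) | p1   [eliminate ->]
≡ ~(~(p4 & p2) | ~(~~p3 | ~p5 | ~p2) | p1) | p1   [eliminate ->]
≡ (~~(p4 & p2) & ~~(~~p3 | ~p5 | ~p2) & ~p1) | p1   [De Morgan]
≡ (p4 & p2 & ~~(~~p3 | ~p5 | ~p2) & ~p1) | p1   [double negation]
≡ (p4 & p2 & (~~p3 | ~p5 | ~p2) & ~p1) | p1   [double negation]
≡ (p4 & p2 & (p3 | ~p5 | ~p2) & ~p1) | p1   [double negation]
≡ (p4 & p2 & p3 & ~p1) | (p4 & p2 & ~p5 & ~p1) | (p4 & p2 & ~p2 & ~p1) | p1   [distribute & over |]
≡ (p4 & p2 & p3 & ~p1) | (p4 & p2 & ~p5 & ~p1) | p1   [simplify]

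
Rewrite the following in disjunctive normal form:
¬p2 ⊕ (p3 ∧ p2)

¬p2 ⊕ (p3 ∧ p2)
⇔ (¬p2 ∧ ¬(p3 ∧ p2)) ∨ (¬¬p2 ∧ p3 ∧ p2)   [expand ⊕]
⇔ (¬p2 ∧ (¬p3 ∨ ¬p2)) ∨ (¬¬p2 ∧ p3 ∧ p2)   [De Morgan]
⇔ (¬p2 ∧ (¬p3 ∨ ¬p2)) ∨ (p2 ∧ p3 ∧ p2)   [double negation]
⇔ (¬p2 ∧ ¬p3) ∨ (¬p2 ∧ ¬p2) ∨ (p2 ∧ p3 ∧ p2)   [distribute ∧ over ∨]
⇔ ¬p2 ∨ (p2 ∧ p3)   [simplify]

¬p2 ∨ (p2 ∧ p3)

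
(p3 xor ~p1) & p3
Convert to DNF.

(p3 xor ~p1) & p3
⇔ ((p3 & ~~p1) | (~p3 & ~p1)) & p3   (expand xor)
⇔ ((p3 & p1) | (~p3 & ~p1)) & p3   (double negation)
⇔ (p3 & p1 & p3) | (~p3 & ~p1 & p3)   (distribute & over |)
⇔ p3 & p1   (simplify)

p3 & p1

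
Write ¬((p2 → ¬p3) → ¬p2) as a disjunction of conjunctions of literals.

¬((p2 → ¬p3) → ¬p2)
⇔ ¬(¬(p2 → ¬p3) ∨ ¬p2)   — eliminate →
⇔ ¬(¬(¬p2 ∨ ¬p3) ∨ ¬p2)   — eliminate →
⇔ ¬¬(¬p2 ∨ ¬p3) ∧ ¬¬p2   — De Morgan
⇔ (¬p2 ∨ ¬p3) ∧ ¬¬p2   — double negation
⇔ (¬p2 ∨ ¬p3) ∧ p2   — double negation
⇔ (¬p2 ∧ p2) ∨ (¬p3 ∧ p2)   — distribute ∧ over ∨
⇔ ¬p3 ∧ p2   — simplify

¬p3 ∧ p2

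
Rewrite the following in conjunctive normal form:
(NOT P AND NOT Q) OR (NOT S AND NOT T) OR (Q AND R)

(NOT P AND NOT Q) OR (NOT S AND NOT T) OR (Q AND R)
⇔ (NOT P OR NOT S OR Q) AND (NOT P OR NOT S OR R) AND (NOT P OR NOT T OR Q) AND (NOT P OR NOT T OR R) AND (NOT Q OR NOT S OR Q) AND (NOT Q OR NOT S OR R) AND (NOT Q OR NOT T OR Q) AND (NOT Q OR NOT T OR R)   [distribute OR over AND]
⇔ (NOT P OR NOT S OR Q) AND (NOT P OR NOT S OR R) AND (NOT P OR NOT T OR Q) AND (NOT P OR NOT T OR R) AND (NOT Q OR NOT S OR R) AND (NOT Q OR NOT T OR R)   [simplify]

(NOT P OR NOT S OR Q) AND (NOT P OR NOT S OR R) AND (NOT P OR NOT T OR Q) AND (NOT P OR NOT T OR R) AND (NOT Q OR NOT S OR R) AND (NOT Q OR NOT T OR R)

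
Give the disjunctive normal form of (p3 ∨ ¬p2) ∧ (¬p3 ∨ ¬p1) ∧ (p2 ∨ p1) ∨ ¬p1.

(p3 ∨ ¬p2) ∧ (¬p3 ∨ ¬p1) ∧ (p2 ∨ p1) ∨ ¬p1
⇔ p3 ∧ ¬p3 ∧ p2 ∨ p3 ∧ ¬p3 ∧ p1 ∨ p3 ∧ ¬p1 ∧ p2 ∨ p3 ∧ ¬p1 ∧ p1 ∨ ¬p2 ∧ ¬p3 ∧ p2 ∨ ¬p2 ∧ ¬p3 ∧ p1 ∨ ¬p2 ∧ ¬p1 ∧ p2 ∨ ¬p2 ∧ ¬p1 ∧ p1 ∨ ¬p1   [distribute ∧ over ∨]
⇔ ¬p2 ∧ ¬p3 ∧ p1 ∨ ¬p1   [simplify]

¬p2 ∧ ¬p3 ∧ p1 ∨ ¬p1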